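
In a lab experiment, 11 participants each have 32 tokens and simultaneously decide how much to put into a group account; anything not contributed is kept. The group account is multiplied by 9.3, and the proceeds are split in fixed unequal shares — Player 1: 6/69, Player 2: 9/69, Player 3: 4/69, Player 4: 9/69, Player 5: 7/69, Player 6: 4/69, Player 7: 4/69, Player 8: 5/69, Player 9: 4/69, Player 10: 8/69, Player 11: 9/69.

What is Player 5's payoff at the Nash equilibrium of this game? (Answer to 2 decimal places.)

152.77 tokens

A player with share s gets back 9.3·s per unit contributed, so full contribution is dominant for anyone with s > 1/9.3 = 0.1075 and zero contribution is dominant for anyone below.
The shares above 0.1075 belong to Player 2, Player 4, Player 10 and Player 11, contributing 32 each; the remaining 7 contribute 0. Total contributed: 128.
Player 5 keeps 32 and receives 9.3 × 128 × 7/69 = 120.77 from the group account, for a payoff of 152.77.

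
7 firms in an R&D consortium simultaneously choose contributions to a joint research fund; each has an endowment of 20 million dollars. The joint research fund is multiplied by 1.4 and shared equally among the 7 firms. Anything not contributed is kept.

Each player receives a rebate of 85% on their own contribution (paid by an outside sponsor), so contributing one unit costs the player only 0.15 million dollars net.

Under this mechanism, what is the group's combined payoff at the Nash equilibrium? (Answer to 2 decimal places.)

The effective private return per unit is now (1.4/7) / 0.15 = 1.3333 > 1, so every player's dominant strategy flips to full contribution.
At the Nash equilibrium everyone contributes 20. Group total payoff = 7 × (20 × 0.85 + 1.4 × 20) = 315.00.

315.00 million dollars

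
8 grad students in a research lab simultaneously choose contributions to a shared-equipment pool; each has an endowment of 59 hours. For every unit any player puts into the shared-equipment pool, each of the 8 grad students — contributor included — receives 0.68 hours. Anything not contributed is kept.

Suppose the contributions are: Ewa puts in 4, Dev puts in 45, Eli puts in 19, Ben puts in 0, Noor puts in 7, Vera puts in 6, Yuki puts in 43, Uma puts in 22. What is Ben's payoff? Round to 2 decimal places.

158.28 hours

Total contributed: 4 + 45 + 19 + 0 + 7 + 6 + 43 + 22 = 146.
Each receives 0.68 × 146 = 99.28 from the shared-equipment pool.
Ben keeps 59 − 0 = 59, so Ben's payoff is 59 + 99.28 = 158.28.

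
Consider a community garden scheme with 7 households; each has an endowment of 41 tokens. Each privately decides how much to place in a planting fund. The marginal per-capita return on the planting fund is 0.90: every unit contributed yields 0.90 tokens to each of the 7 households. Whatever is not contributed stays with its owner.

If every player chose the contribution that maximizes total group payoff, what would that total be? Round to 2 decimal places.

1808.10 tokens

Each contributed unit returns 6.300 to the group as a whole (0.90 to each of 7 players), which exceeds 1, so the social optimum is full contribution: group total = 6.300 × 287 = 1808.10.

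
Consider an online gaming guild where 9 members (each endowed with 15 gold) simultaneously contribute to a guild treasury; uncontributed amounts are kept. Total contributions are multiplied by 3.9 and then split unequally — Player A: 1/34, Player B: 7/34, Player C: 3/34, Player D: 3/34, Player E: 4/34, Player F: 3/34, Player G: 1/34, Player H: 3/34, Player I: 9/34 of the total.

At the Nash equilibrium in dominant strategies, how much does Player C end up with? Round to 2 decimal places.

20.16 gold

A player with share s gets back 3.9·s per unit contributed, so full contribution is dominant for anyone with s > 1/3.9 = 0.2564 and zero contribution is dominant for anyone below.
Player I alone (share 9/34) is above the threshold, contributing 15; the remaining 8 contribute 0. Total contributed: 15.
Player C keeps 15 and receives 3.9 × 15 × 3/34 = 5.16 from the guild treasury, for a payoff of 20.16.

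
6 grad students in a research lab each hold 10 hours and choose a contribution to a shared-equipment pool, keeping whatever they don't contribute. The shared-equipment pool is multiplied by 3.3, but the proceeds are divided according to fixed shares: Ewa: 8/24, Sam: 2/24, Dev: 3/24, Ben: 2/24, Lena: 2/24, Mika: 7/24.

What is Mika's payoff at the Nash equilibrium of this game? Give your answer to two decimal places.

19.63 hours

For player j, contributing a unit is worthwhile iff 3.3 × (j's share) ≥ 1, i.e. iff j's share is at least 0.3030.
Ewa alone (share 8/24) is above the threshold, contributing 10; the remaining 5 contribute 0. Total contributed: 10.
Mika keeps 10 and receives 3.3 × 10 × 7/24 = 9.63 from the shared-equipment pool, for a payoff of 19.63.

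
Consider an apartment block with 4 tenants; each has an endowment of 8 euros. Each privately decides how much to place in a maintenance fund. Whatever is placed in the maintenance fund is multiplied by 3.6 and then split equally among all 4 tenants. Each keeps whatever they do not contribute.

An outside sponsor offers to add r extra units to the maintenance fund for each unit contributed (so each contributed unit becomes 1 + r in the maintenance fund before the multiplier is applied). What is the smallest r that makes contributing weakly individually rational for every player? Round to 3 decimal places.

With matching at rate r, one contributed unit becomes (1 + r) in the maintenance fund and returns 3.6 × (1 + r) / 4 to the contributor.
Setting this equal to 1: 1 + r = 4/3.6 = 1.1111.
So the minimum matching rate is r = 1.1111 − 1 = 0.111.

0.111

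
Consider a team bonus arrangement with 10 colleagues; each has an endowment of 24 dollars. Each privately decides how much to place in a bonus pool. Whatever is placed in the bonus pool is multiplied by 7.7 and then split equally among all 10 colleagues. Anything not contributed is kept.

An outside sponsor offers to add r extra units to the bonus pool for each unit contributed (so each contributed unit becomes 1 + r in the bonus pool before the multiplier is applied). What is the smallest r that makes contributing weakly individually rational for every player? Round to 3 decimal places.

0.299

With matching at rate r, one contributed unit becomes (1 + r) in the bonus pool and returns 7.7 × (1 + r) / 10 to the contributor.
Setting this equal to 1: 1 + r = 10/7.7 = 1.2987.
So the minimum matching rate is r = 1.2987 − 1 = 0.299.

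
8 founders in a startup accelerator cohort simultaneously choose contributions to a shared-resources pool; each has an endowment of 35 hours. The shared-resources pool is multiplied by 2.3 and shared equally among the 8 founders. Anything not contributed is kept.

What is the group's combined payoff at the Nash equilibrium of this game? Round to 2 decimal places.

280.00 hours

Each contributed unit returns 2.3/8 = 0.2875 to its contributor — below 1 — so contributing 0 is dominant for every player. At the Nash equilibrium everyone keeps their 35, and the group total is 8 × 35 = 280.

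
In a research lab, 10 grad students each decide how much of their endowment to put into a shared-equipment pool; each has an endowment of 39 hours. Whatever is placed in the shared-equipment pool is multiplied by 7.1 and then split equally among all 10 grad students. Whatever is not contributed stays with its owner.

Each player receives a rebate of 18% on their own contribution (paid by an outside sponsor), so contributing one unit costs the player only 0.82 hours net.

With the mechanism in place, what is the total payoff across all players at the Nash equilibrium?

390.00 hours

The effective private return is (7.1/10) / 0.82 = 0.8659, which is still under 1, so the mechanism doesn't change anyone's dominant strategy: zero contribution.
At the Nash equilibrium no one contributes; group total payoff = 10 × 39 = 390.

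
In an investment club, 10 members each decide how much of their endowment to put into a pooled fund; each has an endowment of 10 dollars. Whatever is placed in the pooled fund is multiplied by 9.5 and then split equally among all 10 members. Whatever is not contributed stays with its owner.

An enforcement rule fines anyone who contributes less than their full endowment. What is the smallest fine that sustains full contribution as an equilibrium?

0.50 dollars

Given the others contribute fully, the best deviation is to contribute 0 (any partial contribution still incurs the fine and gives up units whose private return 0.9500 is below 1).
Deviating from 10 to 0 saves 10 dollars but forfeits the deviator's share of the drop in the pooled fund: 9.5/10 × 10 = 9.50.
So the deviation gain is 10 − 9.50 = 0.50, and the fine must be at least 0.50 dollars to wipe it out.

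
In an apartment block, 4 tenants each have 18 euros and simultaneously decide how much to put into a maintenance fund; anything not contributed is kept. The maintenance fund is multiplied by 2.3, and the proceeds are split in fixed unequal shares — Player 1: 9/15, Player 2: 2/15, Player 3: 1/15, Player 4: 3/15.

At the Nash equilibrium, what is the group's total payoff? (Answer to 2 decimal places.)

95.40 euros

Player j's private return per contributed unit is 2.3 × (j's share). Contributing is weakly dominant for j when that share is at least 1/2.3 = 0.4348, and contributing 0 is dominant otherwise.
Player 1 alone (share 9/15) is above the threshold, contributing 18; the remaining 3 contribute 0. Total contributed: 18.
The maintenance fund pays out 2.3 × 18 = 41.40 in total (split across the unequal shares, but the aggregate is all that matters for the group sum).
The 3 free-riders keep 18 each, adding 54. Group total = 54 + 41.40 = 95.40.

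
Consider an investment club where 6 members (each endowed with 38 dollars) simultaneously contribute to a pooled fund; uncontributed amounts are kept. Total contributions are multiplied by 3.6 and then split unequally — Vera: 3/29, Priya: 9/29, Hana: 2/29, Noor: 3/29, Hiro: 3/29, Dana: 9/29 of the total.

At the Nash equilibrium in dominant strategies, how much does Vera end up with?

A player with share s gets back 3.6·s per unit contributed, so full contribution is dominant for anyone with s > 1/3.6 = 0.2778 and zero contribution is dominant for anyone below.
The shares above 0.2778 belong to Priya and Dana, contributing 38 each; the remaining 4 contribute 0. Total contributed: 76.
Vera keeps 38 and receives 3.6 × 76 × 3/29 = 28.30 from the pooled fund, for a payoff of 66.30.

66.30 dollars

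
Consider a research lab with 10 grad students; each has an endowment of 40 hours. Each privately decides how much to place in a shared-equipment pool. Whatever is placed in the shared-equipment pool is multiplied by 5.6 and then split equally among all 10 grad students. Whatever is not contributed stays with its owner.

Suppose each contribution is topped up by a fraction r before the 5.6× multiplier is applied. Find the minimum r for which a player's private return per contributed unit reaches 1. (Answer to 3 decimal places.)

0.786

With matching at rate r, one contributed unit becomes (1 + r) in the shared-equipment pool and returns 5.6 × (1 + r) / 10 to the contributor.
Setting this equal to 1: 1 + r = 10/5.6 = 1.7857.
So the minimum matching rate is r = 1.7857 − 1 = 0.786.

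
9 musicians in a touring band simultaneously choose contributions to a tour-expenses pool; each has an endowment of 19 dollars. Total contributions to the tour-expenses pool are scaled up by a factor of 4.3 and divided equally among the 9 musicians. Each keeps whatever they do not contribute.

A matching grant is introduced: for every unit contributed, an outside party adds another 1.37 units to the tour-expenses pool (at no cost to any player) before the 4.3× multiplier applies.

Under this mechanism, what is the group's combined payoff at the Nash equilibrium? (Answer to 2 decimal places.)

The effective private return per unit is now 4.3 × 2.37 / 9 = 1.1323 > 1, so every player's dominant strategy flips to full contribution.
At the Nash equilibrium everyone contributes 19. Group total payoff = 4.3 × 2.37 × 171 = 1742.66.

1742.66 dollars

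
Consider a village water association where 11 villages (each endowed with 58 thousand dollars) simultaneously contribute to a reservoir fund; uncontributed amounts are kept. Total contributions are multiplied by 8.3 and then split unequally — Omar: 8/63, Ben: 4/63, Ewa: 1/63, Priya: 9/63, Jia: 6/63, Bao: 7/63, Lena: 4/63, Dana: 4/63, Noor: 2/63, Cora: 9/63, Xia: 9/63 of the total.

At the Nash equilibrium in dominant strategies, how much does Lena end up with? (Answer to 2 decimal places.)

Player j's private return per contributed unit is 8.3 × (j's share). Contributing is weakly dominant for j when that share is at least 1/8.3 = 0.1205, and contributing 0 is dominant otherwise.
Omar, Priya, Cora and Xia clear that bar, contributing 58 each; the remaining 7 contribute 0. Total contributed: 232.
Lena keeps 58 and receives 8.3 × 232 × 4/63 = 122.26 from the reservoir fund, for a payoff of 180.26.

180.26 thousand dollars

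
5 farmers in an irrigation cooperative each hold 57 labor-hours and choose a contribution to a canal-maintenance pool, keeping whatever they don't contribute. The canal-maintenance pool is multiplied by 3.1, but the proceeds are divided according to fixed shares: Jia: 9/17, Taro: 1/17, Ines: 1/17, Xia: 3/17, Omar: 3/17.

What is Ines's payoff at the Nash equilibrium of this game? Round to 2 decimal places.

A player with share s gets back 3.1·s per unit contributed, so full contribution is dominant for anyone with s > 1/3.1 = 0.3226 and zero contribution is dominant for anyone below.
Only Jia (9/17) clears that bar, contributing 57; the remaining 4 contribute 0. Total contributed: 57.
Ines keeps 57 and receives 3.1 × 57 × 1/17 = 10.39 from the canal-maintenance pool, for a payoff of 67.39.

67.39 labor-hours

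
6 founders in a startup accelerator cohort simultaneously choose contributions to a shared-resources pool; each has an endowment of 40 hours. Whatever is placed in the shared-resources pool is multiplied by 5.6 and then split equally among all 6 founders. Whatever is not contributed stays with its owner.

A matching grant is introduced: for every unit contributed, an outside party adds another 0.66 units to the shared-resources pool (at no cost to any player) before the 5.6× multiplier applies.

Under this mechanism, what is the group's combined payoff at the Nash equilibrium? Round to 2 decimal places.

The effective private return per unit is now 5.6 × 1.66 / 6 = 1.5493 > 1, so every player's dominant strategy flips to full contribution.
So the Nash equilibrium is full contribution by all 6; the group earns 5.6 × 1.66 × 240 = 2231.04.

2231.04 hours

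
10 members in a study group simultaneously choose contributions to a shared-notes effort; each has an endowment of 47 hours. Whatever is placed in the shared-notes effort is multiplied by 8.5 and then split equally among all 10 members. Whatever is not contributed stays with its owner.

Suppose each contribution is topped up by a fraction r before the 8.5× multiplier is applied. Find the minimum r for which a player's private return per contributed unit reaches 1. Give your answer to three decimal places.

With matching at rate r, one contributed unit becomes (1 + r) in the shared-notes effort and returns 8.5 × (1 + r) / 10 to the contributor.
Setting this equal to 1: 1 + r = 10/8.5 = 1.1765.
So the minimum matching rate is r = 1.1765 − 1 = 0.176.

0.176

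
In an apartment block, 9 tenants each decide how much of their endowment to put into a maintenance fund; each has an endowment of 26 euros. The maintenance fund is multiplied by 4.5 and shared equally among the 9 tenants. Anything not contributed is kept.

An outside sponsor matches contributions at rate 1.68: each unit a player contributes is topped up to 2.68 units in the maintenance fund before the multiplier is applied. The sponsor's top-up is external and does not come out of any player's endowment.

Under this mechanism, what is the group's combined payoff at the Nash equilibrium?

Under the mechanism each unit contributed yields 4.5 × 2.68 / 9 = 1.3400 back to its contributor per unit of net cost, which exceeds 1, making full contribution the dominant choice for everyone.
So the Nash equilibrium is full contribution by all 9; the group earns 4.5 × 2.68 × 234 = 2822.04.

2822.04 euros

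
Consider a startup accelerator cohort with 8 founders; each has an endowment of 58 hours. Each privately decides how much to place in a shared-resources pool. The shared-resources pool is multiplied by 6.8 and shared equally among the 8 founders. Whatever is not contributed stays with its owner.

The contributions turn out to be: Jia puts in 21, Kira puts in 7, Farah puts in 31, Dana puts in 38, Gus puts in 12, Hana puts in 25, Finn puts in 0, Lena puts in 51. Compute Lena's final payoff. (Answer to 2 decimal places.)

Total contributed: 21 + 7 + 31 + 38 + 12 + 25 + 0 + 51 = 185.
Each receives 6.8 × 185 / 8 = 157.25 from the shared-resources pool.
Lena keeps 58 − 51 = 7, so Lena's payoff is 7 + 157.25 = 164.25.

164.25 hours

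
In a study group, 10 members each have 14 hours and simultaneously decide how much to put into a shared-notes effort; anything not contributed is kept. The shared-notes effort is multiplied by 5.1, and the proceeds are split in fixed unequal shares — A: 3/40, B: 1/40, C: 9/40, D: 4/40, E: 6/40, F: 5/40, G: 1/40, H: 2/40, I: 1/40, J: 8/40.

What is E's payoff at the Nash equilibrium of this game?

Each unit j contributes comes back to j as 5.1 × (j's share), so j prefers to contribute only if that share exceeds 1/5.1 = 0.1961; otherwise keeping the unit dominates.
The shares above 0.1961 belong to C and J, contributing 14 each; the remaining 8 contribute 0. Total contributed: 28.
E keeps 14 and receives 5.1 × 28 × 6/40 = 21.42 from the shared-notes effort, for a payoff of 35.42.

35.42 hours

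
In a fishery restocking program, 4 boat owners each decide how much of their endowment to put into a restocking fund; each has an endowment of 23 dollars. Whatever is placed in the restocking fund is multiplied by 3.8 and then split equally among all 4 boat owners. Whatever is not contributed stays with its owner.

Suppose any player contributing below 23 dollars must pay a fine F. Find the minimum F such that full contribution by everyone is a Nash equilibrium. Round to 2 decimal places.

Given the others contribute fully, the best deviation is to contribute 0 (any partial contribution still incurs the fine and gives up units whose private return 0.9500 is below 1).
Deviating from 23 to 0 saves 23 dollars but forfeits the deviator's share of the drop in the restocking fund: 3.8/4 × 23 = 21.85.
So the deviation gain is 23 − 21.85 = 1.15, and the fine must be at least 1.15 dollars to wipe it out.

1.15 dollars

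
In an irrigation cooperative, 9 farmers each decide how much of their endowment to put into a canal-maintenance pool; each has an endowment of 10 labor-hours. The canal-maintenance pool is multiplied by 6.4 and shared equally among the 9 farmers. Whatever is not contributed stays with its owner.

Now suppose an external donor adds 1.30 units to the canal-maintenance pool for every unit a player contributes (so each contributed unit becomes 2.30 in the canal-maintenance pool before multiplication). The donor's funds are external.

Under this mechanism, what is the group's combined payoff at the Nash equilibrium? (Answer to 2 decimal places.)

Under the mechanism each unit contributed yields 6.4 × 2.30 / 9 = 1.6356 back to its contributor per unit of net cost, which exceeds 1, making full contribution the dominant choice for everyone.
At the Nash equilibrium everyone contributes 10. Group total payoff = 6.4 × 2.30 × 90 = 1324.80.

1324.80 labor-hours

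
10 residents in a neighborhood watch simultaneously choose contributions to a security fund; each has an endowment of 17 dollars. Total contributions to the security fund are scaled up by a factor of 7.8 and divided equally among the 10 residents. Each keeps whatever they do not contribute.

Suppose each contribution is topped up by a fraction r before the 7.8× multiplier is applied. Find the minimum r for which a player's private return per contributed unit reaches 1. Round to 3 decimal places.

0.282

With matching at rate r, one contributed unit becomes (1 + r) in the security fund and returns 7.8 × (1 + r) / 10 to the contributor.
Setting this equal to 1: 1 + r = 10/7.8 = 1.2821.
So the minimum matching rate is r = 1.2821 − 1 = 0.282.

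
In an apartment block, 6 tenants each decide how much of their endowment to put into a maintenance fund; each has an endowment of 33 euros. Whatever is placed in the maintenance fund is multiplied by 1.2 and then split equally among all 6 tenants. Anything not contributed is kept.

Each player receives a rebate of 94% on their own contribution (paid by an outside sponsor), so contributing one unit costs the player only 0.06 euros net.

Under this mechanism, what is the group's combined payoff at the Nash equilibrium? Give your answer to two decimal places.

The effective private return per unit is now (1.2/6) / 0.06 = 3.3333 > 1, so every player's dominant strategy flips to full contribution.
At the Nash equilibrium everyone contributes 33. Group total payoff = 6 × (33 × 0.94 + 1.2 × 33) = 423.72.

423.72 euros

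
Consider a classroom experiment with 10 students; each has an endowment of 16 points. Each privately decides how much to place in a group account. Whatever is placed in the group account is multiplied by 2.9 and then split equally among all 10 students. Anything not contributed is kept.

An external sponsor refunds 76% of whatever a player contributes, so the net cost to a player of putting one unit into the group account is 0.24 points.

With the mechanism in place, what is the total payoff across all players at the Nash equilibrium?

585.60 points

Under the mechanism each unit contributed yields (2.9/10) / 0.24 = 1.2083 back to its contributor per unit of net cost, which exceeds 1, making full contribution the dominant choice for everyone.
So the Nash equilibrium is full contribution by all 10; the group earns 10 × (16 × 0.76 + 2.9 × 16) = 585.60.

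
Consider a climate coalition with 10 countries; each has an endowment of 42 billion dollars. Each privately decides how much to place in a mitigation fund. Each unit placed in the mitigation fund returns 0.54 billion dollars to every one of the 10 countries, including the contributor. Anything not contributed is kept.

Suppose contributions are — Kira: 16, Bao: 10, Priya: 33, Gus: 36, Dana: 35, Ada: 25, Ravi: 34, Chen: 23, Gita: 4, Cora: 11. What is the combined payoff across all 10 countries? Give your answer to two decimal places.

1418.80 billion dollars

Total contributed: 16 + 10 + 33 + 36 + 35 + 25 + 34 + 23 + 4 + 11 = 227; total kept: 10 × 42 − 227 = 193.
The mitigation fund pays out 0.54 × 10 × 227 = 1225.80 in aggregate.
Group total = 193 + 1225.80 = 1418.80.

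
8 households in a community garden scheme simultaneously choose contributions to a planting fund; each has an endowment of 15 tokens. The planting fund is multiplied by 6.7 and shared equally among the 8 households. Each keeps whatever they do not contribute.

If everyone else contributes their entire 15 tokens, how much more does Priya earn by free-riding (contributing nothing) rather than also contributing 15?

Switching from a contribution of 15 to 0 lets Priya keep an extra 15 tokens, but lowers the planting fund by 15, which costs Priya their own share of that drop: 6.7/8 × 15 = 12.56.
Net gain = 15 − 12.56 = 2.44. The private return per contributed unit (0.8375) is below 1, so free-riding is indeed the best response regardless of what the others do.

2.44 tokens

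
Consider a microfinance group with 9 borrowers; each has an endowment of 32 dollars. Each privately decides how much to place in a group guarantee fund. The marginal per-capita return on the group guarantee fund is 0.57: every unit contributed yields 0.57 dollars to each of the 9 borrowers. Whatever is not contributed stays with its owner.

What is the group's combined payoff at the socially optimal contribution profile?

Each contributed unit returns 5.130 to the group as a whole (0.57 to each of 9 players), which exceeds 1, so the social optimum is full contribution: group total = 5.130 × 288 = 1477.44.

1477.44 dollars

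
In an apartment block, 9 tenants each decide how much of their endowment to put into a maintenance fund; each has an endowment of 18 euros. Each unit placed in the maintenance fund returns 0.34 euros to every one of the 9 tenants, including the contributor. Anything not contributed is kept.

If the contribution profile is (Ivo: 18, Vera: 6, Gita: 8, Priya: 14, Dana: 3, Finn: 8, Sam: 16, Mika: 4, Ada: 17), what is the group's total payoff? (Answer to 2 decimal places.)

Total contributed: 18 + 6 + 8 + 14 + 3 + 8 + 16 + 4 + 17 = 94; total kept: 9 × 18 − 94 = 68.
The maintenance fund pays out 0.34 × 9 × 94 = 287.64 in aggregate.
Group total = 68 + 287.64 = 355.64.

355.64 euros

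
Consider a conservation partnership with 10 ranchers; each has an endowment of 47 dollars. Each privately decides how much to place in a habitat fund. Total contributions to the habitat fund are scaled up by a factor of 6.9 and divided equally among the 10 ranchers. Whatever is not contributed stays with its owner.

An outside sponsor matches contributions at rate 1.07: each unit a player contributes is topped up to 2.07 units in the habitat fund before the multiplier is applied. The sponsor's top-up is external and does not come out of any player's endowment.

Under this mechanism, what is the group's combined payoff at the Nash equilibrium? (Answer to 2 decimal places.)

6713.01 dollars

The effective private return per unit is now 6.9 × 2.07 / 10 = 1.4283 > 1, so every player's dominant strategy flips to full contribution.
So the Nash equilibrium is full contribution by all 10; the group earns 6.9 × 2.07 × 470 = 6713.01.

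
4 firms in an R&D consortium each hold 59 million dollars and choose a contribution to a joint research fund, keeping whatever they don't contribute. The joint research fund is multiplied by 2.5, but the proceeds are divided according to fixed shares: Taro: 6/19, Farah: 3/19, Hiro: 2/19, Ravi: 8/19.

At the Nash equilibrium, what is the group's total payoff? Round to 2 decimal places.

Each unit j contributes comes back to j as 2.5 × (j's share), so j prefers to contribute only if that share exceeds 1/2.5 = 0.4000; otherwise keeping the unit dominates.
Ravi alone (share 8/19) is above the threshold, contributing 59; the remaining 3 contribute 0. Total contributed: 59.
The joint research fund pays out 2.5 × 59 = 147.50 in total (split across the unequal shares, but the aggregate is all that matters for the group sum).
The 3 free-riders keep 59 each, adding 177. Group total = 177 + 147.50 = 324.50.

324.50 million dollars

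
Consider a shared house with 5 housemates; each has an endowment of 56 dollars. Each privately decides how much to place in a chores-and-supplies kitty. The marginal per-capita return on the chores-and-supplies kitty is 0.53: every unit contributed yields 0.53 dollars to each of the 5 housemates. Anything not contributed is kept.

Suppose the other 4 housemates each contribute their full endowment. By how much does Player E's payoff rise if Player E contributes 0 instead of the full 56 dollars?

Switching from a contribution of 56 to 0 lets Player E keep an extra 56 dollars, but lowers the chores-and-supplies kitty by 56, which costs Player E their own share of that drop: 0.53 × 56 = 29.68.
Net gain = 56 − 29.68 = 26.32. The private return per contributed unit (0.53) is below 1, so free-riding is indeed the best response regardless of what the others do.

26.32 dollars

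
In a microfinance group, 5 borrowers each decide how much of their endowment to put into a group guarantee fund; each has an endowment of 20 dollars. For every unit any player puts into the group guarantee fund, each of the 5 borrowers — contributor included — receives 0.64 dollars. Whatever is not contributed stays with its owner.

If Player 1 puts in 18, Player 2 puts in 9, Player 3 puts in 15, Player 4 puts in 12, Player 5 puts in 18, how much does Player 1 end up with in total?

48.08 dollars

Total contributed: 18 + 9 + 15 + 12 + 18 = 72.
Each receives 0.64 × 72 = 46.08 from the group guarantee fund.
Player 1 keeps 20 − 18 = 2, so Player 1's payoff is 2 + 46.08 = 48.08.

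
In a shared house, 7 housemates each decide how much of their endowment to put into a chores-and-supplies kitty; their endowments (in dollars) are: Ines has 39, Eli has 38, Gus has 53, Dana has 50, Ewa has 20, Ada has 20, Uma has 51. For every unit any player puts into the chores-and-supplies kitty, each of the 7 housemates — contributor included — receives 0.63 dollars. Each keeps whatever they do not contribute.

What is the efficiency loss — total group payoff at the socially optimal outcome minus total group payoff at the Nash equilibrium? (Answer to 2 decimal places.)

924.11 dollars

The private return per contributed unit is 0.63 < 1 for everyone, so the Nash equilibrium is zero contribution and the group total is Σ E_j = 39 + 38 + 53 + 50 + 20 + 20 + 51 = 271.
Each contributed unit returns 4.410 to the group, so the social optimum is full contribution by everyone: group total = 4.410 × 271 = 1195.11.
Efficiency loss = (4.410 − 1) × 271 = 924.11.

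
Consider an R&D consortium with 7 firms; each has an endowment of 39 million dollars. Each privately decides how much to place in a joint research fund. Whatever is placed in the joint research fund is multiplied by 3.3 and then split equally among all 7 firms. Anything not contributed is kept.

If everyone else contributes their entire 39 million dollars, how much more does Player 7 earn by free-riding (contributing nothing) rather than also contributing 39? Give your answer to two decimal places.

20.61 million dollars

Switching from a contribution of 39 to 0 lets Player 7 keep an extra 39 million dollars, but lowers the joint research fund by 39, which costs Player 7 their own share of that drop: 3.3/7 × 39 = 18.39.
Net gain = 39 − 18.39 = 20.61. The private return per contributed unit (0.4714) is below 1, so free-riding is indeed the best response regardless of what the others do.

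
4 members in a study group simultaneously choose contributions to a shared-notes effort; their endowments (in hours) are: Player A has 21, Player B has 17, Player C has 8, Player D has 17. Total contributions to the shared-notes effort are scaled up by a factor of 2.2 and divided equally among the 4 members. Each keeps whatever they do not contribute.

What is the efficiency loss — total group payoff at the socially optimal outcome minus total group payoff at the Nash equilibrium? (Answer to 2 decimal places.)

75.60 hours

The private return per contributed unit is 2.2/4 = 0.5500 < 1 for every player regardless of endowment, so the Nash equilibrium is zero contribution and the group total is Σ E_j = 21 + 17 + 8 + 17 = 63.
Each contributed unit returns 2.200 to the group, so the social optimum is full contribution by everyone: group total = 2.200 × 63 = 138.60.
Efficiency loss = (2.200 − 1) × 63 = 75.60.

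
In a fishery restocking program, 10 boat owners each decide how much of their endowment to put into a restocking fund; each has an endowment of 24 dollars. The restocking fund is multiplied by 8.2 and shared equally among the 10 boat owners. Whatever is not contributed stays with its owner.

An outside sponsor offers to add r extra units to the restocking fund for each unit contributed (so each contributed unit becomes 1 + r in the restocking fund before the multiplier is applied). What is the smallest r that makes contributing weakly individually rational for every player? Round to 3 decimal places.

With matching at rate r, one contributed unit becomes (1 + r) in the restocking fund and returns 8.2 × (1 + r) / 10 to the contributor.
Setting this equal to 1: 1 + r = 10/8.2 = 1.2195.
So the minimum matching rate is r = 1.2195 − 1 = 0.220.

0.220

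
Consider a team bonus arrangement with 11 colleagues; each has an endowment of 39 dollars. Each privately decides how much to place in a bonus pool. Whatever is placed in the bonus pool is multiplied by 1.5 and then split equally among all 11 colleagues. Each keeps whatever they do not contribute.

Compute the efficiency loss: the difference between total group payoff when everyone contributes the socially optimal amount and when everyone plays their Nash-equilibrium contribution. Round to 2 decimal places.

214.50 dollars

Each contributed unit returns 1.5/11 = 0.1364 to its contributor — below 1 — so contributing 0 is dominant for every player. At the Nash equilibrium everyone keeps their 39, and the group total is 11 × 39 = 429.
Each contributed unit returns 1.500 to the group as a whole (0.1364 to each of 11 players), which exceeds 1, so the social optimum is full contribution: group total = 1.500 × 429 = 643.50.
Efficiency loss = 643.50 − 429 = 214.50.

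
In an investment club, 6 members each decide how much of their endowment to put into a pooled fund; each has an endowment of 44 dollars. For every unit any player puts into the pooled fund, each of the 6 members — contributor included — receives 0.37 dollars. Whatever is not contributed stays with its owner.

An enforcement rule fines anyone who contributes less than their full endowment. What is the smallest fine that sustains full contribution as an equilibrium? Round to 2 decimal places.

27.72 dollars

Given the others contribute fully, the best deviation is to contribute 0 (any partial contribution still incurs the fine and gives up units whose private return 0.37 is below 1).
Deviating from 44 to 0 saves 44 dollars but forfeits the deviator's share of the drop in the pooled fund: 0.37 × 44 = 16.28.
So the deviation gain is 44 − 16.28 = 27.72, and the fine must be at least 27.72 dollars to wipe it out.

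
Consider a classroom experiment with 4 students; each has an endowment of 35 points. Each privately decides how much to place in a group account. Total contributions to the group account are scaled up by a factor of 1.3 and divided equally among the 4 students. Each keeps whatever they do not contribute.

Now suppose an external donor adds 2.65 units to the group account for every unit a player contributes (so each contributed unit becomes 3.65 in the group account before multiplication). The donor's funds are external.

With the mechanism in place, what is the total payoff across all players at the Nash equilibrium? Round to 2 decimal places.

664.30 points

The effective private return per unit is now 1.3 × 3.65 / 4 = 1.1863 > 1, so every player's dominant strategy flips to full contribution.
So the Nash equilibrium is full contribution by all 4; the group earns 1.3 × 3.65 × 140 = 664.30.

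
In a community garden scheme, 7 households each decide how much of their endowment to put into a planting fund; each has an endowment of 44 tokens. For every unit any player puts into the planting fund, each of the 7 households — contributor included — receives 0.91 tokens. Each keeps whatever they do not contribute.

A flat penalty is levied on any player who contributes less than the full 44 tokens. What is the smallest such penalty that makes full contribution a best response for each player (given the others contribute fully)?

3.96 tokens

Given the others contribute fully, the best deviation is to contribute 0 (any partial contribution still incurs the fine and gives up units whose private return 0.91 is below 1).
Deviating from 44 to 0 saves 44 tokens but forfeits the deviator's share of the drop in the planting fund: 0.91 × 44 = 40.04.
So the deviation gain is 44 − 40.04 = 3.96, and the fine must be at least 3.96 tokens to wipe it out.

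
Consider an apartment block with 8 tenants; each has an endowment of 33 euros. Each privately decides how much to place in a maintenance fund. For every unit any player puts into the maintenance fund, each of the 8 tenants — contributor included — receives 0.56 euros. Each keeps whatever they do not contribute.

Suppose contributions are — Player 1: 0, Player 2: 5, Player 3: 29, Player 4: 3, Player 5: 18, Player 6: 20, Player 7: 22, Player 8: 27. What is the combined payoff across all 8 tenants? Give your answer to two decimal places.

Total contributed: 0 + 5 + 29 + 3 + 18 + 20 + 22 + 27 = 124; total kept: 8 × 33 − 124 = 140.
The maintenance fund pays out 0.56 × 8 × 124 = 555.52 in aggregate.
Group total = 140 + 555.52 = 695.52.

695.52 euros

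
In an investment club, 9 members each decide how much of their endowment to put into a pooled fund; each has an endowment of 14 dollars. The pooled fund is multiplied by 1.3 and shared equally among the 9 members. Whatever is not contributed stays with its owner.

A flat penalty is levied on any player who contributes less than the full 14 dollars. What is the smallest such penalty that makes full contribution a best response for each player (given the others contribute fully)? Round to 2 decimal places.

Given the others contribute fully, the best deviation is to contribute 0 (any partial contribution still incurs the fine and gives up units whose private return 0.1444 is below 1).
Deviating from 14 to 0 saves 14 dollars but forfeits the deviator's share of the drop in the pooled fund: 1.3/9 × 14 = 2.02.
So the deviation gain is 14 − 2.02 = 11.98, and the fine must be at least 11.98 dollars to wipe it out.

11.98 dollars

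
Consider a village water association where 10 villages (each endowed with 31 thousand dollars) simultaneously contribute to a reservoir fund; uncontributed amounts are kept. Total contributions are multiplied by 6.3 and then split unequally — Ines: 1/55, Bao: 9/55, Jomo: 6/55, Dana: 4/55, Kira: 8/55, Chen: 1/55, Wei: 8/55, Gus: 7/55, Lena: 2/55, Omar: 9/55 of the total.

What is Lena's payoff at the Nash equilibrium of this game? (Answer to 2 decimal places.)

45.20 thousand dollars

For player j, contributing a unit is worthwhile iff 6.3 × (j's share) ≥ 1, i.e. iff j's share is at least 0.1587.
Bao and Omar are above the threshold, contributing 31 each; the remaining 8 contribute 0. Total contributed: 62.
Lena keeps 31 and receives 6.3 × 62 × 2/55 = 14.20 from the reservoir fund, for a payoff of 45.20.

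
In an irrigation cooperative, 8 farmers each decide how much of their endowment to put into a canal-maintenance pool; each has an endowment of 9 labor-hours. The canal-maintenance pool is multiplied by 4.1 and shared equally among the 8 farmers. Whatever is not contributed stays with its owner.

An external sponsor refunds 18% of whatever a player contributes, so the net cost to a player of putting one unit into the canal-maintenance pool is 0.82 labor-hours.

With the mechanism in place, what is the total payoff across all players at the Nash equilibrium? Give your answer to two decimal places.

Even with the mechanism, each unit contributed returns only (4.1/8) / 0.82 = 0.6250 per unit of net cost, so contributing nothing is still dominant.
Everyone keeps their endowment and the group total is 8 × 9 = 72.

72.00 labor-hours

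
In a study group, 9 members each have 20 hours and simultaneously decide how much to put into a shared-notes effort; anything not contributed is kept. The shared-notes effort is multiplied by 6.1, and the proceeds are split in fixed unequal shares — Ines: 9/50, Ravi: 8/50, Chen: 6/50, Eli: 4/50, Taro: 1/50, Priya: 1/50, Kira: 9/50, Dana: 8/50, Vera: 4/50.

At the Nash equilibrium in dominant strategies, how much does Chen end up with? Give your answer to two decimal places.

49.28 hours

Each unit j contributes comes back to j as 6.1 × (j's share), so j prefers to contribute only if that share exceeds 1/6.1 = 0.1639; otherwise keeping the unit dominates.
The shares above 0.1639 belong to Ines and Kira, contributing 20 each; the remaining 7 contribute 0. Total contributed: 40.
Chen keeps 20 and receives 6.1 × 40 × 6/50 = 29.28 from the shared-notes effort, for a payoff of 49.28.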